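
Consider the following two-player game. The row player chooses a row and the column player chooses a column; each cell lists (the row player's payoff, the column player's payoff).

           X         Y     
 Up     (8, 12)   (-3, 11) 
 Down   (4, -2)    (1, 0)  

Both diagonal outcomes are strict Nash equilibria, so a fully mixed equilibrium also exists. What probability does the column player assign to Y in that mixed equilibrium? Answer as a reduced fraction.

The column player's mix q on X must make the row player indifferent between Up and Down.
The row player's payoff from Up: 8q + (-3)(1−q). From Down: 4q + 1(1−q).
Set equal: 4q = 4(1−q) → q = 4/8 = 1/2.
Probability on Y is 1 − 1/2 = 1/2.

1/2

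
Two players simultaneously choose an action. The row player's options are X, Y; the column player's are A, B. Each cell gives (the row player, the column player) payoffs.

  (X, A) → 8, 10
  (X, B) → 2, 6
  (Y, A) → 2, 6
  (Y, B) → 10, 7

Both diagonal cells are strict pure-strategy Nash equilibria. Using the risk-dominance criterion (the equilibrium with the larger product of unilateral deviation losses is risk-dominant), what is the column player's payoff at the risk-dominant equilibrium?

At (X, A): the row player loses 8 − 2 = 6 by deviating; the column player loses 10 − 6 = 4. Product = 6·4 = 24.
At (Y, B): the row player loses 10 − 2 = 8 by deviating; the column player loses 7 − 6 = 1. Product = 8·1 = 8.
24 > 8, so (X, A) is risk-dominant. The column player's payoff there is 10.

10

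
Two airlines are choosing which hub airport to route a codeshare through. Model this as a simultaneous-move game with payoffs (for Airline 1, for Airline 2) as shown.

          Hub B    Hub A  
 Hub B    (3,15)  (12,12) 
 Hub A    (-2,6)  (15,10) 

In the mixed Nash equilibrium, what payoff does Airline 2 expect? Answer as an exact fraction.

78/7

Airline 1 mixes with probability p on Hub B, chosen so Airline 2 is indifferent: 15p + 6(1−p) = 12p + 10(1−p) gives p = 4/7.
Airline 2's expected payoff is 15·4/7 + 6·3/7 = 78/7.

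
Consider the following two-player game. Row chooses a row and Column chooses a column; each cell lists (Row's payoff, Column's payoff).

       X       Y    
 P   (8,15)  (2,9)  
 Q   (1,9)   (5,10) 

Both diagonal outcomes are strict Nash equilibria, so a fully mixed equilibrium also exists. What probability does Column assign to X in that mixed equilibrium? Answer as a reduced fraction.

3/10

Column's mix q on X must make Row indifferent between P and Q.
Row's payoff from P: 8q + 2(1−q). From Q: 1q + 5(1−q).
Set equal: 7q = 3(1−q) → q = 3/10.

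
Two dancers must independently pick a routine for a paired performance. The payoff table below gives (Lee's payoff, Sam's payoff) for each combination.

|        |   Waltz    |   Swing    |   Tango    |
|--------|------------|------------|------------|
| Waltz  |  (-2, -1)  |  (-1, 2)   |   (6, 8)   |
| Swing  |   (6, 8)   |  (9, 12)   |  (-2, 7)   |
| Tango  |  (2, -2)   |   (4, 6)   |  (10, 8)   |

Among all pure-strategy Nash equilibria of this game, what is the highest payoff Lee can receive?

10

Both Swing is a pure NE (Lee: 9 ≥ 4; Sam: 12 ≥ 8). Lee gets 9.
Both Tango is a pure NE (Lee: 10 ≥ 6; Sam: 8 ≥ 6). Lee gets 10.
Every other cell has a profitable deviation for at least one player. Highest of {9, 10} is 10.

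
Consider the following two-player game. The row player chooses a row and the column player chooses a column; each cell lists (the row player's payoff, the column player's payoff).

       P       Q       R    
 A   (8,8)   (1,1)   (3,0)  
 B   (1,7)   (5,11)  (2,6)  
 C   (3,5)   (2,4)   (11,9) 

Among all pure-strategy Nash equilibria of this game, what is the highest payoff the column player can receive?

(A, P) is a pure NE (the row player: 8 ≥ 3; the column player: 8 ≥ 1). The column player gets 8.
(B, Q) is a pure NE (the row player: 5 ≥ 2; the column player: 11 ≥ 7). The column player gets 11.
(C, R) is a pure NE (the row player: 11 ≥ 3; the column player: 9 ≥ 5). The column player gets 9.
Every other cell has a profitable deviation for at least one player. Highest of {8, 11, 9} is 11.

11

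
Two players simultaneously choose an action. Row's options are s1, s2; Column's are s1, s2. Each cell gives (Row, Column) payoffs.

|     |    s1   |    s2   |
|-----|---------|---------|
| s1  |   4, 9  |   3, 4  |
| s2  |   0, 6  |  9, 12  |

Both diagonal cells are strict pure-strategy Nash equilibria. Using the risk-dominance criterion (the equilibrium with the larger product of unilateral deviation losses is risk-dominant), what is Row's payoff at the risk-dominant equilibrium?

9

At both s1: Row loses 4 − 0 = 4 by deviating; Column loses 9 − 4 = 5. Product = 4·5 = 20.
At both s2: Row loses 9 − 3 = 6 by deviating; Column loses 12 − 6 = 6. Product = 6·6 = 36.
36 > 20, so both s2 is risk-dominant. Row's payoff there is 9.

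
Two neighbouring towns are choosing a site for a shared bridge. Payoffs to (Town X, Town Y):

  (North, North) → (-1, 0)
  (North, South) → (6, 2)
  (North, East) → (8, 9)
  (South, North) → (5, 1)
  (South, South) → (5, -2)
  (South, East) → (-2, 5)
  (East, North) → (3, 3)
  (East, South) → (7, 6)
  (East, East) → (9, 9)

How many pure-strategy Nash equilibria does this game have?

1

Both East: Town X gets 9 (best alternative 8); Town Y gets 9 (best alternative 6). Neither deviates — NE.
Both North is not a NE: Town X would switch to South (5 > -1).
No other cell survives both best-response checks, so there is 1 pure NE.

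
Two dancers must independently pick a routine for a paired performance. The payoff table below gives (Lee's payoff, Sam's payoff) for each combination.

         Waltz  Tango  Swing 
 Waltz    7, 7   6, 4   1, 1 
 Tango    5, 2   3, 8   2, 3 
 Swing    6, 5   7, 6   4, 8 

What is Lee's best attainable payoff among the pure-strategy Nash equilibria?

Both Waltz is a pure NE (Lee: 7 ≥ 6; Sam: 7 ≥ 4). Lee gets 7.
Both Swing is a pure NE (Lee: 4 ≥ 2; Sam: 8 ≥ 6). Lee gets 4.
Every other cell has a profitable deviation for at least one player. Highest of {7, 4} is 7.

7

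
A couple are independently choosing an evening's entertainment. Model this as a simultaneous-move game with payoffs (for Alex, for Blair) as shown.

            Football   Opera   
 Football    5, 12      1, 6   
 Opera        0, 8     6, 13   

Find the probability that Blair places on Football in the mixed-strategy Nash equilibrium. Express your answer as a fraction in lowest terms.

1/2

Blair's mix q on Football must make Alex indifferent between Football and Opera.
Alex's payoff from Football: 5q + 1(1−q). From Opera: 0q + 6(1−q).
Set equal: 5q = 5(1−q) → q = 5/10 = 1/2.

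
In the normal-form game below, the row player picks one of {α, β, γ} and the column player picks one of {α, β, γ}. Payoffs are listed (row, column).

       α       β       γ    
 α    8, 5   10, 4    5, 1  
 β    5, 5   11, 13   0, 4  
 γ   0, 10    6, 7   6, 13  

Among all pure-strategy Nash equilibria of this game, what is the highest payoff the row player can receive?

Both α is a pure NE (the row player: 8 ≥ 5; the column player: 5 ≥ 4). The row player gets 8.
Both β is a pure NE (the row player: 11 ≥ 10; the column player: 13 ≥ 5). The row player gets 11.
Both γ is a pure NE (the row player: 6 ≥ 5; the column player: 13 ≥ 10). The row player gets 6.
Every other cell has a profitable deviation for at least one player. Highest of {8, 11, 6} is 11.

11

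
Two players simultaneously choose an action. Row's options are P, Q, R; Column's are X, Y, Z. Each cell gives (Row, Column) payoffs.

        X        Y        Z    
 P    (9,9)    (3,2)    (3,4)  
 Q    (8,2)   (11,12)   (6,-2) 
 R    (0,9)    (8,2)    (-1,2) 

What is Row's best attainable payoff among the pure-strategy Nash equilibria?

(P, X) is a pure NE (Row: 9 ≥ 8; Column: 9 ≥ 4). Row gets 9.
(Q, Y) is a pure NE (Row: 11 ≥ 8; Column: 12 ≥ 2). Row gets 11.
Every other cell has a profitable deviation for at least one player. Highest of {9, 11} is 11.

11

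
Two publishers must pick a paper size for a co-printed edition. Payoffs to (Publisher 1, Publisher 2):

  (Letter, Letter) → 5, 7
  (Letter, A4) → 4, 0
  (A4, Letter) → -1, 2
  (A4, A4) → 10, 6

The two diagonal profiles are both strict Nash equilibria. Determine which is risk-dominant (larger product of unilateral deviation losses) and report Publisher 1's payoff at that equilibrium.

5

At both Letter: Publisher 1 loses 5 − (-1) = 6 by deviating; Publisher 2 loses 7 − 0 = 7. Product = 6·7 = 42.
At both A4: Publisher 1 loses 10 − 4 = 6 by deviating; Publisher 2 loses 6 − 2 = 4. Product = 6·4 = 24.
42 > 24, so both Letter is risk-dominant. Publisher 1's payoff there is 5.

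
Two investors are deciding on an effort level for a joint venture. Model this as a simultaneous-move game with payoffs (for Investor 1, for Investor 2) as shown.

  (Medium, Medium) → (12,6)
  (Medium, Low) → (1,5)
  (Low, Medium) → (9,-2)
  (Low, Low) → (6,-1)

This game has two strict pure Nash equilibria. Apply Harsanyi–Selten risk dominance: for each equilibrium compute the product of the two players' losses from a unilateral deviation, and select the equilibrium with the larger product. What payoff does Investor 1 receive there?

At both Medium: Investor 1 loses 12 − 9 = 3 by deviating; Investor 2 loses 6 − 5 = 1. Product = 3·1 = 3.
At both Low: Investor 1 loses 6 − 1 = 5 by deviating; Investor 2 loses -1 − (-2) = 1. Product = 5·1 = 5.
5 > 3, so both Low is risk-dominant. Investor 1's payoff there is 6.

6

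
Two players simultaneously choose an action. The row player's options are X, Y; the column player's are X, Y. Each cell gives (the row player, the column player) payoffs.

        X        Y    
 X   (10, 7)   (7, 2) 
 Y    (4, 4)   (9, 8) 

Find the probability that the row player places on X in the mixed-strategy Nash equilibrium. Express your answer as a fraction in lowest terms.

The row player's mix p on X must make the column player indifferent between X and Y.
The column player's payoff from X: 7p + 4(1−p). From Y: 2p + 8(1−p).
Set equal: 5p = 4(1−p) → p = 4/9.

4/9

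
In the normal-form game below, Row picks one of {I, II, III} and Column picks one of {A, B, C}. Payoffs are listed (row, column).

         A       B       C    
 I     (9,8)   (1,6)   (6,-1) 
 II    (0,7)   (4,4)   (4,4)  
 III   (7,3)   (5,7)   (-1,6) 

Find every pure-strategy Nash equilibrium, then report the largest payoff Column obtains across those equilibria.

8

(I, A) is a pure NE (Row: 9 ≥ 7; Column: 8 ≥ 6). Column gets 8.
(III, B) is a pure NE (Row: 5 ≥ 4; Column: 7 ≥ 6). Column gets 7.
Every other cell has a profitable deviation for at least one player. Highest of {8, 7} is 8.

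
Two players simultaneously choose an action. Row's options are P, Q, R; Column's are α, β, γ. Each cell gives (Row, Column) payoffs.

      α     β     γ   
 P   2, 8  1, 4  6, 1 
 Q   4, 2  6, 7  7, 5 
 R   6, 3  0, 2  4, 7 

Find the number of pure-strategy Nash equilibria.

1

(Q, β): Row gets 6 (best alternative 1); Column gets 7 (best alternative 5). Neither deviates — NE.
(P, α) is not a NE: Row would switch to R (6 > 2).
No other cell survives both best-response checks, so there is 1 pure NE.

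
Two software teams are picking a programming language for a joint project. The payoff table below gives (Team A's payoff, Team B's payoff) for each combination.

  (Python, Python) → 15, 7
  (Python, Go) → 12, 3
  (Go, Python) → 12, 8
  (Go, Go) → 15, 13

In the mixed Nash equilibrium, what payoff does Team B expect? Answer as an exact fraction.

Team A mixes with probability p on Python, chosen so Team B is indifferent: 7p + 8(1−p) = 3p + 13(1−p) gives p = 5/9.
Team B's expected payoff is 7·5/9 + 8·4/9 = 67/9.

67/9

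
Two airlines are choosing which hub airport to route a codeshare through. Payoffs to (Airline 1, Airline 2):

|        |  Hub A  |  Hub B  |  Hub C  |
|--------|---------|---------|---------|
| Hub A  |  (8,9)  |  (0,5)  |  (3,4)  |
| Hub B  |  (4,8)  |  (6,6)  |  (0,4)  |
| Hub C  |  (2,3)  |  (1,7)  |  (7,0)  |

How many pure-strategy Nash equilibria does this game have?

Both Hub A: Airline 1 gets 8 (best alternative 4); Airline 2 gets 9 (best alternative 5). Neither deviates — NE.
Both Hub B is not a NE: Airline 2 would switch to Hub A (8 > 6).
No other cell survives both best-response checks, so there is 1 pure NE.

1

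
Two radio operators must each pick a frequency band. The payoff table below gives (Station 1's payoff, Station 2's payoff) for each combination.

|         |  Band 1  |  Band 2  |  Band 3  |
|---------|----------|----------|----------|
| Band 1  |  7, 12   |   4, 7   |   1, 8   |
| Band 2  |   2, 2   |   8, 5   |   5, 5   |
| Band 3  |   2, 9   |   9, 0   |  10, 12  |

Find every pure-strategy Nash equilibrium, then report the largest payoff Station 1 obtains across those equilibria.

10

Both Band 1 is a pure NE (Station 1: 7 ≥ 2; Station 2: 12 ≥ 8). Station 1 gets 7.
Both Band 3 is a pure NE (Station 1: 10 ≥ 5; Station 2: 12 ≥ 9). Station 1 gets 10.
Every other cell has a profitable deviation for at least one player. Highest of {7, 10} is 10.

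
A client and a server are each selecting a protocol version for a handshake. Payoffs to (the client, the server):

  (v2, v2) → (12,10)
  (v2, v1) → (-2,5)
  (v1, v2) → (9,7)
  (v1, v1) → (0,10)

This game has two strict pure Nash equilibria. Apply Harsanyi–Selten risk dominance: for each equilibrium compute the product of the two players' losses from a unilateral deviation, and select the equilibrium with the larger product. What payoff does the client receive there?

12

At both v2: the client loses 12 − 9 = 3 by deviating; the server loses 10 − 5 = 5. Product = 3·5 = 15.
At both v1: the client loses 0 − (-2) = 2 by deviating; the server loses 10 − 7 = 3. Product = 2·3 = 6.
15 > 6, so both v2 is risk-dominant. The client's payoff there is 12.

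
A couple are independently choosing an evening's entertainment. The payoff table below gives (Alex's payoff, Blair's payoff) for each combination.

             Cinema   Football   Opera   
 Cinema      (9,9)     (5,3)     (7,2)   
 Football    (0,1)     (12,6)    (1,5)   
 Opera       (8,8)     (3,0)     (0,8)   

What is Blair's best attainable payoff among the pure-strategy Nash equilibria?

Both Cinema is a pure NE (Alex: 9 ≥ 8; Blair: 9 ≥ 3). Blair gets 9.
Both Football is a pure NE (Alex: 12 ≥ 5; Blair: 6 ≥ 5). Blair gets 6.
Every other cell has a profitable deviation for at least one player. Highest of {9, 6} is 9.

9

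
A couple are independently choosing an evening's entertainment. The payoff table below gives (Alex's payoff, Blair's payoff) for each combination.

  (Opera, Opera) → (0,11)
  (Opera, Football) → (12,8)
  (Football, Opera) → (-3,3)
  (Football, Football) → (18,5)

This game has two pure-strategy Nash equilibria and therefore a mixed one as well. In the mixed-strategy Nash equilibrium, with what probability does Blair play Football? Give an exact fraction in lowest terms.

Blair's mix q on Opera must make Alex indifferent between Opera and Football.
Alex's payoff from Opera: 0q + 12(1−q). From Football: (-3)q + 18(1−q).
Set equal: 3q = 6(1−q) → q = 6/9 = 2/3.
Probability on Football is 1 − 2/3 = 1/3.

1/3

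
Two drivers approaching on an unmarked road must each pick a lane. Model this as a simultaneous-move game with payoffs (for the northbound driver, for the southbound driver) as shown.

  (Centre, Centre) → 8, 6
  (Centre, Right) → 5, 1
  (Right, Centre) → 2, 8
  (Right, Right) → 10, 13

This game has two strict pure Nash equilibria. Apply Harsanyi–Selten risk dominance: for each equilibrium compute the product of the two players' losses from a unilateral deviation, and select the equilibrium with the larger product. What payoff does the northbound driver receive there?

8

At both Centre: the northbound driver loses 8 − 2 = 6 by deviating; the southbound driver loses 6 − 1 = 5. Product = 6·5 = 30.
At both Right: the northbound driver loses 10 − 5 = 5 by deviating; the southbound driver loses 13 − 8 = 5. Product = 5·5 = 25.
30 > 25, so both Centre is risk-dominant. The northbound driver's payoff there is 8.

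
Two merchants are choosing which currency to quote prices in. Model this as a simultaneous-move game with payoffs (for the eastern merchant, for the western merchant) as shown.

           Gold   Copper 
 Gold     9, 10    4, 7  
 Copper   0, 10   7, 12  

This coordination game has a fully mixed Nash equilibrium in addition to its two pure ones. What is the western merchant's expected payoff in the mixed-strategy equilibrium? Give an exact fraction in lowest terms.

The eastern merchant mixes with probability p on Gold, chosen so the western merchant is indifferent: 10p + 10(1−p) = 7p + 12(1−p) gives p = 2/5.
The western merchant's expected payoff is 10·2/5 + 10·3/5 = 10.

10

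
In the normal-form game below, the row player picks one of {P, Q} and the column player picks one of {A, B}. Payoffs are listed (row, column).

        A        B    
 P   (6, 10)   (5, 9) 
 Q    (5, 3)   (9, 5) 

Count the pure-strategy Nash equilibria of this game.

2

(P, A): the row player gets 6 (best alternative 5); the column player gets 10 (best alternative 9). Neither deviates — NE.
(Q, B): the row player gets 9 (best alternative 5); the column player gets 5 (best alternative 3). Neither deviates — NE.
(Q, A) is not a NE: the row player would switch to P (6 > 5).
No other cell survives both best-response checks, so there are 2 pure NE.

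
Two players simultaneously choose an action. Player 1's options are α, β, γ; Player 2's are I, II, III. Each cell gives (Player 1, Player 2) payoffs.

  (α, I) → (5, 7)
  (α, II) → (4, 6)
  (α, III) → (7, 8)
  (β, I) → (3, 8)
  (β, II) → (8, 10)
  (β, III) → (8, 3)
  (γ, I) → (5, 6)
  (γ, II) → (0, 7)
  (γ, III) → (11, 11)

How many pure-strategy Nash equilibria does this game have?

2

(β, II): Player 1 gets 8 (best alternative 4); Player 2 gets 10 (best alternative 8). Neither deviates — NE.
(γ, III): Player 1 gets 11 (best alternative 8); Player 2 gets 11 (best alternative 7). Neither deviates — NE.
(α, I) is not a NE: Player 2 would switch to III (8 > 7).
No other cell survives both best-response checks, so there are 2 pure NE.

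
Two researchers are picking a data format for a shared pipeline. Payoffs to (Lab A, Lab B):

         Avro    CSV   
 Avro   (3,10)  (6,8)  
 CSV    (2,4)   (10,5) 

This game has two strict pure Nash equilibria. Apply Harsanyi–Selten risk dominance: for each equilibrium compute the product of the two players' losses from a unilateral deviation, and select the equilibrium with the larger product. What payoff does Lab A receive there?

10

At both Avro: Lab A loses 3 − 2 = 1 by deviating; Lab B loses 10 − 8 = 2. Product = 1·2 = 2.
At both CSV: Lab A loses 10 − 6 = 4 by deviating; Lab B loses 5 − 4 = 1. Product = 4·1 = 4.
4 > 2, so both CSV is risk-dominant. Lab A's payoff there is 10.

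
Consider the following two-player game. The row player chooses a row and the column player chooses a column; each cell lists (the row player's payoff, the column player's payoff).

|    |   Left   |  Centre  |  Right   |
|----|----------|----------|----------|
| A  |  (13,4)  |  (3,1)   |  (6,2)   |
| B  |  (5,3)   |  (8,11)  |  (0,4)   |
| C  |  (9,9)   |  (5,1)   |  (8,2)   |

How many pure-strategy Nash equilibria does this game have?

2

(A, Left): the row player gets 13 (best alternative 9); the column player gets 4 (best alternative 2). Neither deviates — NE.
(B, Centre): the row player gets 8 (best alternative 5); the column player gets 11 (best alternative 4). Neither deviates — NE.
(C, Right) is not a NE: the column player would switch to Left (9 > 2).
No other cell survives both best-response checks, so there are 2 pure NE.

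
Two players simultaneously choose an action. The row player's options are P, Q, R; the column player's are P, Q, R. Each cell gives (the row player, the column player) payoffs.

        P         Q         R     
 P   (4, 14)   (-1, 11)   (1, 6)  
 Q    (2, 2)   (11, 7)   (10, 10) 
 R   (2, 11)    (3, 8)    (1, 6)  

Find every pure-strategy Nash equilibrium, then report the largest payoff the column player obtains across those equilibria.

Both P is a pure NE (the row player: 4 ≥ 2; the column player: 14 ≥ 11). The column player gets 14.
(Q, R) is a pure NE (the row player: 10 ≥ 1; the column player: 10 ≥ 7). The column player gets 10.
Every other cell has a profitable deviation for at least one player. Highest of {14, 10} is 14.

14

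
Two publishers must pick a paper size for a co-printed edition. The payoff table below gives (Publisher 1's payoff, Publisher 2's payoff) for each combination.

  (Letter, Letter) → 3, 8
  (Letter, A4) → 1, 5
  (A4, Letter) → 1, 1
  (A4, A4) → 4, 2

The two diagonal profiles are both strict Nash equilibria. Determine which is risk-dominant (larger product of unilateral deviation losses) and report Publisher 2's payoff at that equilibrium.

8

At both Letter: Publisher 1 loses 3 − 1 = 2 by deviating; Publisher 2 loses 8 − 5 = 3. Product = 2·3 = 6.
At both A4: Publisher 1 loses 4 − 1 = 3 by deviating; Publisher 2 loses 2 − 1 = 1. Product = 3·1 = 3.
6 > 3, so both Letter is risk-dominant. Publisher 2's payoff there is 8.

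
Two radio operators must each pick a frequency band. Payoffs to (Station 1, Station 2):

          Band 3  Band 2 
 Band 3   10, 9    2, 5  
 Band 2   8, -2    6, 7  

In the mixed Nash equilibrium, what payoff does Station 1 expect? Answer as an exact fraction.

22/3

Station 2 mixes with probability q on Band 3, chosen so Station 1 is indifferent: 10q + 2(1−q) = 8q + 6(1−q) gives q = 2/3.
Station 1's expected payoff (from either row, since indifferent) is 10·2/3 + 2·1/3 = 22/3.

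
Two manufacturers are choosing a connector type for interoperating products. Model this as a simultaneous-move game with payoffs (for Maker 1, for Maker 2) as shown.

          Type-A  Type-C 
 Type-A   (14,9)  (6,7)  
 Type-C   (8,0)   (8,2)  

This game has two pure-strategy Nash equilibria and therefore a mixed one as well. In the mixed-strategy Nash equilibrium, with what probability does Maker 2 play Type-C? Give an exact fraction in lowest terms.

3/4

Maker 2's mix q on Type-A must make Maker 1 indifferent between Type-A and Type-C.
Maker 1's payoff from Type-A: 14q + 6(1−q). From Type-C: 8q + 8(1−q).
Set equal: 6q = 2(1−q) → q = 2/8 = 1/4.
Probability on Type-C is 1 − 1/4 = 3/4.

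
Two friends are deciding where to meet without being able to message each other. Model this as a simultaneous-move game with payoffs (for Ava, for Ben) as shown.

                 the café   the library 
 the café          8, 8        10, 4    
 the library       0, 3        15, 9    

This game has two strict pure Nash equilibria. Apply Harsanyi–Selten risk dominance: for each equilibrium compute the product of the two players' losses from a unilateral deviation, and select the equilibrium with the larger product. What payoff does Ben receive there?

At both the café: Ava loses 8 − 0 = 8 by deviating; Ben loses 8 − 4 = 4. Product = 8·4 = 32.
At both the library: Ava loses 15 − 10 = 5 by deviating; Ben loses 9 − 3 = 6. Product = 5·6 = 30.
32 > 30, so both the café is risk-dominant. Ben's payoff there is 8.

8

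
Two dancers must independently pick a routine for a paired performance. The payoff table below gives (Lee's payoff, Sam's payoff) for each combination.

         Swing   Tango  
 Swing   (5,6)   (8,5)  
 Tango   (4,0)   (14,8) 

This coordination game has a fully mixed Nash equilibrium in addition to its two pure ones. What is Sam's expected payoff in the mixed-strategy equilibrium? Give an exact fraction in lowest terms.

16/3

Lee mixes with probability p on Swing, chosen so Sam is indifferent: 6p + 0(1−p) = 5p + 8(1−p) gives p = 8/9.
Sam's expected payoff is 6·8/9 + 0·1/9 = 16/3.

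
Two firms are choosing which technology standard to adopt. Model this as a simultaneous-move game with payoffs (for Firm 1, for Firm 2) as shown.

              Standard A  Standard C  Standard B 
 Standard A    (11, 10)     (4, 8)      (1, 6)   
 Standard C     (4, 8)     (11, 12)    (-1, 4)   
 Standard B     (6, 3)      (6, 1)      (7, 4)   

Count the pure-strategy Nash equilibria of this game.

3

Both Standard A: Firm 1 gets 11 (best alternative 6); Firm 2 gets 10 (best alternative 8). Neither deviates — NE.
Both Standard C: Firm 1 gets 11 (best alternative 6); Firm 2 gets 12 (best alternative 8). Neither deviates — NE.
Both Standard B: Firm 1 gets 7 (best alternative 1); Firm 2 gets 4 (best alternative 3). Neither deviates — NE.
(Standard A, Standard C) is not a NE: Firm 1 would switch to Standard C (11 > 4).
No other cell survives both best-response checks, so there are 3 pure NE.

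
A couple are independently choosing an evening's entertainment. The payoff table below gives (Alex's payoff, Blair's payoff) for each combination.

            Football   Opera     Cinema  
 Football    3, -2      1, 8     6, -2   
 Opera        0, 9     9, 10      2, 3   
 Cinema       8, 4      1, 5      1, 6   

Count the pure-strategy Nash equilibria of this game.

Both Opera: Alex gets 9 (best alternative 1); Blair gets 10 (best alternative 9). Neither deviates — NE.
Both Cinema is not a NE: Alex would switch to Football (6 > 1).
No other cell survives both best-response checks, so there is 1 pure NE.

1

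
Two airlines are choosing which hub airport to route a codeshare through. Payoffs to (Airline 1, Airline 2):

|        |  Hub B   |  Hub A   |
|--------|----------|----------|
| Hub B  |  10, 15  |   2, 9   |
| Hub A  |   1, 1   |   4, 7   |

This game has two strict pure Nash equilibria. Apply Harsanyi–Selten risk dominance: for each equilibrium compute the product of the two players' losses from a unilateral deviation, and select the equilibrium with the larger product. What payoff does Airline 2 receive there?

15

At both Hub B: Airline 1 loses 10 − 1 = 9 by deviating; Airline 2 loses 15 − 9 = 6. Product = 9·6 = 54.
At both Hub A: Airline 1 loses 4 − 2 = 2 by deviating; Airline 2 loses 7 − 1 = 6. Product = 2·6 = 12.
54 > 12, so both Hub B is risk-dominant. Airline 2's payoff there is 15.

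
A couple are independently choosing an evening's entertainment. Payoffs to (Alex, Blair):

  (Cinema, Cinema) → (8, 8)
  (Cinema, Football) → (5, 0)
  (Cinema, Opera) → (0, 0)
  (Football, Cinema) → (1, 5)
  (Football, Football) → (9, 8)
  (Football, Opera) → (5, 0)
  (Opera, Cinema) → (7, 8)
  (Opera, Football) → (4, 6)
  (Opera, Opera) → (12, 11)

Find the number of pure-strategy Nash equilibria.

Both Cinema: Alex gets 8 (best alternative 7); Blair gets 8 (best alternative 0). Neither deviates — NE.
Both Football: Alex gets 9 (best alternative 5); Blair gets 8 (best alternative 5). Neither deviates — NE.
Both Opera: Alex gets 12 (best alternative 5); Blair gets 11 (best alternative 8). Neither deviates — NE.
(Opera, Football) is not a NE: Alex would switch to Football (9 > 4).
No other cell survives both best-response checks, so there are 3 pure NE.

3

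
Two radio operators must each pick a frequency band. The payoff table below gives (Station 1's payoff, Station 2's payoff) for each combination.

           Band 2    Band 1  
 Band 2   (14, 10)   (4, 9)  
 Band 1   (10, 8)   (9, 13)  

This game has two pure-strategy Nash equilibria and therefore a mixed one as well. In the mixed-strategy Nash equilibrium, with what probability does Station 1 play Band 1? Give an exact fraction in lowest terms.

Station 1's mix p on Band 2 must make Station 2 indifferent between Band 2 and Band 1.
Station 2's payoff from Band 2: 10p + 8(1−p). From Band 1: 9p + 13(1−p).
Set equal: 1p = 5(1−p) → p = 5/6.
Probability on Band 1 is 1 − 5/6 = 1/6.

1/6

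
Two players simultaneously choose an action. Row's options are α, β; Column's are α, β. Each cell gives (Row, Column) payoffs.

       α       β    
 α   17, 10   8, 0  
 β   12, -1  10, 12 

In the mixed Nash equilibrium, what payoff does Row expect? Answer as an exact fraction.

74/7

Column mixes with probability q on α, chosen so Row is indifferent: 17q + 8(1−q) = 12q + 10(1−q) gives q = 2/7.
Row's expected payoff (from either row, since indifferent) is 17·2/7 + 8·5/7 = 74/7.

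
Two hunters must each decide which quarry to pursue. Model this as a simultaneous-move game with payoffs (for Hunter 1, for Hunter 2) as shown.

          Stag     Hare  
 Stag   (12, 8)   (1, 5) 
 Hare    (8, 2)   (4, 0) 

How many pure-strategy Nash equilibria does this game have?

1

Both Stag: Hunter 1 gets 12 (best alternative 8); Hunter 2 gets 8 (best alternative 5). Neither deviates — NE.
Both Hare is not a NE: Hunter 2 would switch to Stag (2 > 0).
No other cell survives both best-response checks, so there is 1 pure NE.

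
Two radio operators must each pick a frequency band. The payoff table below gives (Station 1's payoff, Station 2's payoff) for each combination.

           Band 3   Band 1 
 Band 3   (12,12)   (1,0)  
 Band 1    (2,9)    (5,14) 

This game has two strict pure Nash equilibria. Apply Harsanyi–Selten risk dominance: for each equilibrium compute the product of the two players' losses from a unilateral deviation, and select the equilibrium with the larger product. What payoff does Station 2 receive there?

At both Band 3: Station 1 loses 12 − 2 = 10 by deviating; Station 2 loses 12 − 0 = 12. Product = 10·12 = 120.
At both Band 1: Station 1 loses 5 − 1 = 4 by deviating; Station 2 loses 14 − 9 = 5. Product = 4·5 = 20.
120 > 20, so both Band 3 is risk-dominant. Station 2's payoff there is 12.

12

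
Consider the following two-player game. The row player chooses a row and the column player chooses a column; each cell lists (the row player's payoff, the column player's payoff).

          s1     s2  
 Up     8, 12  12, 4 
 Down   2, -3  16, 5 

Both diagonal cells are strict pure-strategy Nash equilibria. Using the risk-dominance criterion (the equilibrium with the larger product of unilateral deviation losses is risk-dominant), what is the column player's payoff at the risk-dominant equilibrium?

12

At (Up, s1): the row player loses 8 − 2 = 6 by deviating; the column player loses 12 − 4 = 8. Product = 6·8 = 48.
At (Down, s2): the row player loses 16 − 12 = 4 by deviating; the column player loses 5 − (-3) = 8. Product = 4·8 = 32.
48 > 32, so (Up, s1) is risk-dominant. The column player's payoff there is 12.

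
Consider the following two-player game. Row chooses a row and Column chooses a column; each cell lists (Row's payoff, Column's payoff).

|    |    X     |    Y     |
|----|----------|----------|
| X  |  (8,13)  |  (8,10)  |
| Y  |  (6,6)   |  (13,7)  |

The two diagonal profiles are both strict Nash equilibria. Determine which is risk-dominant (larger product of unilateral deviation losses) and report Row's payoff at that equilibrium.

8

At both X: Row loses 8 − 6 = 2 by deviating; Column loses 13 − 10 = 3. Product = 2·3 = 6.
At both Y: Row loses 13 − 8 = 5 by deviating; Column loses 7 − 6 = 1. Product = 5·1 = 5.
6 > 5, so both X is risk-dominant. Row's payoff there is 8.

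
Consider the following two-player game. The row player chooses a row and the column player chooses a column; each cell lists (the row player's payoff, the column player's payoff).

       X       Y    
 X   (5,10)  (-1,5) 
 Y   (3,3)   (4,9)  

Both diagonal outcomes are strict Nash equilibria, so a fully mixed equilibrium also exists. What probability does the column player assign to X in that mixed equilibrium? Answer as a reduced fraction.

5/7

The column player's mix q on X must make the row player indifferent between X and Y.
The row player's payoff from X: 5q + (-1)(1−q). From Y: 3q + 4(1−q).
Set equal: 2q = 5(1−q) → q = 5/7.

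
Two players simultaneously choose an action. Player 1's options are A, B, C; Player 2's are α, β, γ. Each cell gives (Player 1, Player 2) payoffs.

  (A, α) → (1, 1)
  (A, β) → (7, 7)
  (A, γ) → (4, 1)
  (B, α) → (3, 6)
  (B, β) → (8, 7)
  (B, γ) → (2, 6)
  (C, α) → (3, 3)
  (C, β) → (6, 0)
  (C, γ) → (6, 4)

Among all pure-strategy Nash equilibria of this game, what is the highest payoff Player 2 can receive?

(B, β) is a pure NE (Player 1: 8 ≥ 7; Player 2: 7 ≥ 6). Player 2 gets 7.
(C, γ) is a pure NE (Player 1: 6 ≥ 4; Player 2: 4 ≥ 3). Player 2 gets 4.
Every other cell has a profitable deviation for at least one player. Highest of {7, 4} is 7.

7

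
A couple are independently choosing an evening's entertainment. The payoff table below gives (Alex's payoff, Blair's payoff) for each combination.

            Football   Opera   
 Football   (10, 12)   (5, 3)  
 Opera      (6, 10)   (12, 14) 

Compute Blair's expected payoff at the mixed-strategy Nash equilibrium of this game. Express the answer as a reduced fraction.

138/13

Alex mixes with probability p on Football, chosen so Blair is indifferent: 12p + 10(1−p) = 3p + 14(1−p) gives p = 4/13.
Blair's expected payoff is 12·4/13 + 10·9/13 = 138/13.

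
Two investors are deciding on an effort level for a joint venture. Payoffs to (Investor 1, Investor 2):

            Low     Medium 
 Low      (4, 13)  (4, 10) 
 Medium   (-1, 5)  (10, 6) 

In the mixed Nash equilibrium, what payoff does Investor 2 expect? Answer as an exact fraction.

Investor 1 mixes with probability p on Low, chosen so Investor 2 is indifferent: 13p + 5(1−p) = 10p + 6(1−p) gives p = 1/4.
Investor 2's expected payoff is 13·1/4 + 5·3/4 = 7.

7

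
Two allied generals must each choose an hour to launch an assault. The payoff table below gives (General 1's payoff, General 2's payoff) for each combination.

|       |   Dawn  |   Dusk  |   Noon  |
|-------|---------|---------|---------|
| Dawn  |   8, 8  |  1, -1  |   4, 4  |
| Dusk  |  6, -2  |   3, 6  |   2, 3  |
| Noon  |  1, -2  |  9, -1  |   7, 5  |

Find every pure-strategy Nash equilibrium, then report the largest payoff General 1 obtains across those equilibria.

Both Dawn is a pure NE (General 1: 8 ≥ 6; General 2: 8 ≥ 4). General 1 gets 8.
Both Noon is a pure NE (General 1: 7 ≥ 4; General 2: 5 ≥ -1). General 1 gets 7.
Every other cell has a profitable deviation for at least one player. Highest of {8, 7} is 8.

8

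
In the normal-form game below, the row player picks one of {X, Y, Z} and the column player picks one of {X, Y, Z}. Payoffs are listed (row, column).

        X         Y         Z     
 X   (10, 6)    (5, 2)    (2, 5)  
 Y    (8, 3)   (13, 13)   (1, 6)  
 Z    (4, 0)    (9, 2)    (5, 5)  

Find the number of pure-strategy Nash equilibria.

Both X: the row player gets 10 (best alternative 8); the column player gets 6 (best alternative 5). Neither deviates — NE.
Both Y: the row player gets 13 (best alternative 9); the column player gets 13 (best alternative 6). Neither deviates — NE.
Both Z: the row player gets 5 (best alternative 2); the column player gets 5 (best alternative 2). Neither deviates — NE.
(X, Z) is not a NE: the row player would switch to Z (5 > 2).
No other cell survives both best-response checks, so there are 3 pure NE.

3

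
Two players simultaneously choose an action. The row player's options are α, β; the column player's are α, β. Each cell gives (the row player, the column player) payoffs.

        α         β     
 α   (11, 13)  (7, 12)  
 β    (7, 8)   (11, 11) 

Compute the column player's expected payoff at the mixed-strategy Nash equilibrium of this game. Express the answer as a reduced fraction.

The row player mixes with probability p on α, chosen so the column player is indifferent: 13p + 8(1−p) = 12p + 11(1−p) gives p = 3/4.
The column player's expected payoff is 13·3/4 + 8·1/4 = 47/4.

47/4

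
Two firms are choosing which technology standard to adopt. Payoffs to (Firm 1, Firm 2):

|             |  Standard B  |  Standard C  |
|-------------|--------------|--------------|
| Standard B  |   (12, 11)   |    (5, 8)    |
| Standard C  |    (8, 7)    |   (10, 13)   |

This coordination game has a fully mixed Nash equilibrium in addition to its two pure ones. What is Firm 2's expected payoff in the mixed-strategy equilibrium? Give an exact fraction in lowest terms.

Firm 1 mixes with probability p on Standard B, chosen so Firm 2 is indifferent: 11p + 7(1−p) = 8p + 13(1−p) gives p = 2/3.
Firm 2's expected payoff is 11·2/3 + 7·1/3 = 29/3.

29/3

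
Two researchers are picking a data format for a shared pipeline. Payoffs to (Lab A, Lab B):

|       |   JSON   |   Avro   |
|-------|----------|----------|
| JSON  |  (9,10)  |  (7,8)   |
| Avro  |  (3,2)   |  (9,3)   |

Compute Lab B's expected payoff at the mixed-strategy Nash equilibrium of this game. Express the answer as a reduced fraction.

Lab A mixes with probability p on JSON, chosen so Lab B is indifferent: 10p + 2(1−p) = 8p + 3(1−p) gives p = 1/3.
Lab B's expected payoff is 10·1/3 + 2·2/3 = 14/3.

14/3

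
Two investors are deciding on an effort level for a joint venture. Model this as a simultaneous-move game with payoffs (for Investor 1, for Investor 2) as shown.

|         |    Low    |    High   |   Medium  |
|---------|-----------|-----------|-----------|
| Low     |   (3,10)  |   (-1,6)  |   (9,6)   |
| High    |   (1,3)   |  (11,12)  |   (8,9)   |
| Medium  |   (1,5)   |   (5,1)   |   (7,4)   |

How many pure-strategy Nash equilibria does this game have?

Both Low: Investor 1 gets 3 (best alternative 1); Investor 2 gets 10 (best alternative 6). Neither deviates — NE.
Both High: Investor 1 gets 11 (best alternative 5); Investor 2 gets 12 (best alternative 9). Neither deviates — NE.
Both Medium is not a NE: Investor 1 would switch to Low (9 > 7).
No other cell survives both best-response checks, so there are 2 pure NE.

2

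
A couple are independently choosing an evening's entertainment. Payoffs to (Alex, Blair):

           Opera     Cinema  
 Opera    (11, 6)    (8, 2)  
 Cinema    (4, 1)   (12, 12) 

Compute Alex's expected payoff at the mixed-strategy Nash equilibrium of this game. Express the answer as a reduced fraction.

Blair mixes with probability q on Opera, chosen so Alex is indifferent: 11q + 8(1−q) = 4q + 12(1−q) gives q = 4/11.
Alex's expected payoff (from either row, since indifferent) is 11·4/11 + 8·7/11 = 100/11.

100/11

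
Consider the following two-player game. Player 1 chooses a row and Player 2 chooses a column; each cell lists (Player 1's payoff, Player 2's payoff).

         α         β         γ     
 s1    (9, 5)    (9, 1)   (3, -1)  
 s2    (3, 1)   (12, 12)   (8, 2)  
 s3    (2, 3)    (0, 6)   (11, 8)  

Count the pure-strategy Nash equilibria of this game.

(s1, α): Player 1 gets 9 (best alternative 3); Player 2 gets 5 (best alternative 1). Neither deviates — NE.
(s2, β): Player 1 gets 12 (best alternative 9); Player 2 gets 12 (best alternative 2). Neither deviates — NE.
(s3, γ): Player 1 gets 11 (best alternative 8); Player 2 gets 8 (best alternative 6). Neither deviates — NE.
(s3, α) is not a NE: Player 1 would switch to s1 (9 > 2).
No other cell survives both best-response checks, so there are 3 pure NE.

3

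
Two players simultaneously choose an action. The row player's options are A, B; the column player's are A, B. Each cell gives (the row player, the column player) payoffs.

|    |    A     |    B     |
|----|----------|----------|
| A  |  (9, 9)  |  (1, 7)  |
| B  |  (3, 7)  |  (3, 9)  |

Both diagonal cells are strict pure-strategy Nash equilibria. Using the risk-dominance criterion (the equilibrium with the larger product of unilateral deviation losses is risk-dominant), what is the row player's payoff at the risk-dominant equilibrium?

9

At both A: the row player loses 9 − 3 = 6 by deviating; the column player loses 9 − 7 = 2. Product = 6·2 = 12.
At both B: the row player loses 3 − 1 = 2 by deviating; the column player loses 9 − 7 = 2. Product = 2·2 = 4.
12 > 4, so both A is risk-dominant. The row player's payoff there is 9.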